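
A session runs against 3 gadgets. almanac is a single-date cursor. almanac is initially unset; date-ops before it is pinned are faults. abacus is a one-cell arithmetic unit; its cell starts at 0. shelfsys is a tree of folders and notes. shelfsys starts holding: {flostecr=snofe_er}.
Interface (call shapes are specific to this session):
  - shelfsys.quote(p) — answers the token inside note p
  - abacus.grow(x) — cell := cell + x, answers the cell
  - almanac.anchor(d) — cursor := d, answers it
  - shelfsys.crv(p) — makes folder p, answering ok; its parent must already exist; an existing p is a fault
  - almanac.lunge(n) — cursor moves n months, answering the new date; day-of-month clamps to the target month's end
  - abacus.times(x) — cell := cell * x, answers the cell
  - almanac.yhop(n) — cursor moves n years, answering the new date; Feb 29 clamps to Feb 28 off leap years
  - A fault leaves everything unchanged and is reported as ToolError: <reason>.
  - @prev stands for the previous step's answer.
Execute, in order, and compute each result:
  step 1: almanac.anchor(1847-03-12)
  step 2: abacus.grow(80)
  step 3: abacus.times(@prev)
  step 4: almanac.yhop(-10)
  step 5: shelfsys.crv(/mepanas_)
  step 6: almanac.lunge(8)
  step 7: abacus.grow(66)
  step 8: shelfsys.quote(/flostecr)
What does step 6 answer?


~$ anchor d→1847-03-12
[out] 1847-03-12
~$ grow x→80
[out] 80
~$ times x→@prev
[out] 6400
~$ yhop n→-10
[out] 1837-03-12
~$ crv p→/mepanas_
[out] ok
~$ lunge n→8
[out] 1837-11-12
~$ grow x→66
[out] 6466
~$ quote p→/flostecr
[out] snofe_er

Answer: 1837-11-12


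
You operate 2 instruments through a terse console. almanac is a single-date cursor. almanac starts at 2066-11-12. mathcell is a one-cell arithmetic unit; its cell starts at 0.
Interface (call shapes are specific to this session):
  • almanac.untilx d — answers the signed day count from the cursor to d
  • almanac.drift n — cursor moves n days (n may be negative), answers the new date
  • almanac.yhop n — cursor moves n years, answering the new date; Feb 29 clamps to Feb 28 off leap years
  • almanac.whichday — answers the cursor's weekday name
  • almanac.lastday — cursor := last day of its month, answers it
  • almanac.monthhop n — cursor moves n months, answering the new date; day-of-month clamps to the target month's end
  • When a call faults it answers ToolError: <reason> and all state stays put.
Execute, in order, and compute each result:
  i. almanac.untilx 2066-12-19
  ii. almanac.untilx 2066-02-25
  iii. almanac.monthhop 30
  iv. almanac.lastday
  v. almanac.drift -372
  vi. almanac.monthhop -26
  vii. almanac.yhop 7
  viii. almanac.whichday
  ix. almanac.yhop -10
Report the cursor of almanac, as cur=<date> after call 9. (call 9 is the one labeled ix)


Answer: cur=2063-03-24

Derivation:
I try almanac.untilx on d: 2066-12-19, which returns 37.
I run almanac.untilx on d: 2066-02-25, and see -260.
Now I run almanac.monthhop on n: 30, giving 2069-05-12.
I run almanac.lastday, and observe 2069-05-31.
Now I run almanac.drift on n: -372, yielding 2068-05-24.
I try almanac.monthhop on n: -26: 2066-03-24.
I use almanac.yhop on n: 7, giving 2073-03-24.
Then almanac.whichday(), and observe Friday.
I use almanac.yhop on n: -10, yielding 2063-03-24.


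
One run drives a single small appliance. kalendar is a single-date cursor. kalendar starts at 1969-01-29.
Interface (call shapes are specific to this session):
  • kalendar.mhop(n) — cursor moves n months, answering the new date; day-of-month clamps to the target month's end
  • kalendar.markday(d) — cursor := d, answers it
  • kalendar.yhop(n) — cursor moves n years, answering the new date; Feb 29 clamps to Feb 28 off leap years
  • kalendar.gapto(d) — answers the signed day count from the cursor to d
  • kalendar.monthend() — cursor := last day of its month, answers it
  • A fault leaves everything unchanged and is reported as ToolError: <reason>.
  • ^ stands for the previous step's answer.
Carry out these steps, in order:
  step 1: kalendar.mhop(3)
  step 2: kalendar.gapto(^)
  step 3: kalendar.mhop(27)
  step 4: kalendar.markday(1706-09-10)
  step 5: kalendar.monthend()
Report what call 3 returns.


> mhop n=3
:: 1969-04-29
> gapto d=^
:: 0
> mhop n=27
:: 1971-07-29
> markday d=1706-09-10
:: 1706-09-10
> monthend
:: 1706-09-30

Answer: 1971-07-29


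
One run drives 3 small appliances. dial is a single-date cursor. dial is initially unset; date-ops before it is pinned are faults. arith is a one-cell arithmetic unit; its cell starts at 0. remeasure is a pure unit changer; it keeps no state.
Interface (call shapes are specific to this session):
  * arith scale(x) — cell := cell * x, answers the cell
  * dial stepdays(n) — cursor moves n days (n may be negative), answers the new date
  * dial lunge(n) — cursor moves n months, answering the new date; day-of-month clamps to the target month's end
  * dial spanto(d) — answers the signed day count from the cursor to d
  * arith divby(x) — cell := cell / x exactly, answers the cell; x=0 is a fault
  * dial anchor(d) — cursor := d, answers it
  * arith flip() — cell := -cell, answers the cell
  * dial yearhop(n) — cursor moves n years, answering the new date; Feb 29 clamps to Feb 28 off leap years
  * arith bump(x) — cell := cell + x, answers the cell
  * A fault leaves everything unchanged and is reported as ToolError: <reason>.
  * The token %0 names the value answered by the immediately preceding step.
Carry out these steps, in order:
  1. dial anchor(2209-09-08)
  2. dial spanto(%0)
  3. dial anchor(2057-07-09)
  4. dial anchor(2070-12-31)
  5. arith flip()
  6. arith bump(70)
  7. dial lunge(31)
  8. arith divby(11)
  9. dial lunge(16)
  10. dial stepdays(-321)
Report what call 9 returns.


Answer: 2074-11-30

Derivation:
→ dial anchor(d: 2209-09-08)
← 2209-09-08
→ dial spanto(d: %0)
← 0
→ dial anchor(d: 2057-07-09)
← 2057-07-09
→ dial anchor(d: 2070-12-31)
← 2070-12-31
→ arith flip()
← 0
→ arith bump(x: 70)
← 70
→ dial lunge(n: 31)
← 2073-07-31
→ arith divby(x: 11)
← 70/11
→ dial lunge(n: 16)
← 2074-11-30
→ dial stepdays(n: -321)
← 2074-01-13


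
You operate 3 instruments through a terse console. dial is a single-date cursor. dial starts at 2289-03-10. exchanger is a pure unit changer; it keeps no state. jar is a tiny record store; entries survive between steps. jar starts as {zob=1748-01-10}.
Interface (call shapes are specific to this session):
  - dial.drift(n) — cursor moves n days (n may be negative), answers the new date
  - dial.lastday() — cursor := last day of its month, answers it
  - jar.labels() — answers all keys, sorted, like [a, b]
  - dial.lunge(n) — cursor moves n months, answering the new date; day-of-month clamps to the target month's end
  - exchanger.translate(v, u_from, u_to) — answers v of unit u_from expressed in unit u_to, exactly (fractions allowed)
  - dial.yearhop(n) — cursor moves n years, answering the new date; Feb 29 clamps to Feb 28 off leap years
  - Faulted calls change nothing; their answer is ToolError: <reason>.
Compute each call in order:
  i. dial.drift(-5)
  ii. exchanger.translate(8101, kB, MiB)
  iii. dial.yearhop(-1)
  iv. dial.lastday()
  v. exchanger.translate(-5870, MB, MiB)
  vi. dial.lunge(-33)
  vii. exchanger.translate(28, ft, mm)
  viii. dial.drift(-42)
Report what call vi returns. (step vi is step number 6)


CALL dial.drift[-5]
RET  2289-03-05
CALL exchanger.translate[8101; kB; MiB]
RET  1012625/131072
CALL dial.yearhop[-1]
RET  2288-03-05
CALL dial.lastday[]
RET  2288-03-31
CALL exchanger.translate[-5870; MB; MiB]
RET  -45859375/8192
CALL dial.lunge[-33]
RET  2285-06-30
CALL exchanger.translate[28; ft; mm]
RET  42672/5
CALL dial.drift[-42]
RET  2285-05-19

Answer: 2285-06-30


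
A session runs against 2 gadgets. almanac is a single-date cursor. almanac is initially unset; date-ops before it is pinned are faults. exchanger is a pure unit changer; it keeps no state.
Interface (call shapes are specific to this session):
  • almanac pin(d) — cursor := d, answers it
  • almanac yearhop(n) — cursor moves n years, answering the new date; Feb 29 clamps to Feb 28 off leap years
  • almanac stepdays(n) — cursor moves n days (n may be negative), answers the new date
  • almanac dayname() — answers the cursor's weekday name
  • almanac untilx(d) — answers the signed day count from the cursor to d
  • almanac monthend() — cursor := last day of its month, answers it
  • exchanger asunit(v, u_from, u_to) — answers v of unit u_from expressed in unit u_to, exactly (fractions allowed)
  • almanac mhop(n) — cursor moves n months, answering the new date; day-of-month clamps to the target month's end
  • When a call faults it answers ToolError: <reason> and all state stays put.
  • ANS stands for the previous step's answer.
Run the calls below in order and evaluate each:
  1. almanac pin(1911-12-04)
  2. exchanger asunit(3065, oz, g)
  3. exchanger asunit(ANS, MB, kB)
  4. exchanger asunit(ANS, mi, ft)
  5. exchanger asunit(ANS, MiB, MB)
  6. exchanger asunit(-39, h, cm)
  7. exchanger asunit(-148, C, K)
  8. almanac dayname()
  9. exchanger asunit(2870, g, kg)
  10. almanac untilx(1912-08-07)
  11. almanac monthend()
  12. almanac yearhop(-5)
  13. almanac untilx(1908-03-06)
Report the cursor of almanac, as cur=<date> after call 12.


Answer: cur=1906-12-31

Derivation:
CALL almanac pin[d=1911-12-04]
RET  1911-12-04
CALL exchanger asunit[v=3065; u_from=oz; u_to=g]
RET  27805212281/320000
CALL exchanger asunit[v=ANS; u_from=MB; u_to=kB]
RET  27805212281/320
CALL exchanger asunit[v=ANS; u_from=mi; u_to=ft]
RET  917572005273/2
CALL exchanger asunit[v=ANS; u_from=MiB; u_to=MB]
RET  7516749867196416/15625
CALL exchanger asunit[v=-39; u_from=h; u_to=cm]
RET  ToolError: incompatible units
CALL exchanger asunit[v=-148; u_from=C; u_to=K]
RET  2503/20
CALL almanac dayname[]
RET  Monday
CALL exchanger asunit[v=2870; u_from=g; u_to=kg]
RET  287/100
CALL almanac untilx[d=1912-08-07]
RET  247
CALL almanac monthend[]
RET  1911-12-31
CALL almanac yearhop[n=-5]
RET  1906-12-31
CALL almanac untilx[d=1908-03-06]
RET  431


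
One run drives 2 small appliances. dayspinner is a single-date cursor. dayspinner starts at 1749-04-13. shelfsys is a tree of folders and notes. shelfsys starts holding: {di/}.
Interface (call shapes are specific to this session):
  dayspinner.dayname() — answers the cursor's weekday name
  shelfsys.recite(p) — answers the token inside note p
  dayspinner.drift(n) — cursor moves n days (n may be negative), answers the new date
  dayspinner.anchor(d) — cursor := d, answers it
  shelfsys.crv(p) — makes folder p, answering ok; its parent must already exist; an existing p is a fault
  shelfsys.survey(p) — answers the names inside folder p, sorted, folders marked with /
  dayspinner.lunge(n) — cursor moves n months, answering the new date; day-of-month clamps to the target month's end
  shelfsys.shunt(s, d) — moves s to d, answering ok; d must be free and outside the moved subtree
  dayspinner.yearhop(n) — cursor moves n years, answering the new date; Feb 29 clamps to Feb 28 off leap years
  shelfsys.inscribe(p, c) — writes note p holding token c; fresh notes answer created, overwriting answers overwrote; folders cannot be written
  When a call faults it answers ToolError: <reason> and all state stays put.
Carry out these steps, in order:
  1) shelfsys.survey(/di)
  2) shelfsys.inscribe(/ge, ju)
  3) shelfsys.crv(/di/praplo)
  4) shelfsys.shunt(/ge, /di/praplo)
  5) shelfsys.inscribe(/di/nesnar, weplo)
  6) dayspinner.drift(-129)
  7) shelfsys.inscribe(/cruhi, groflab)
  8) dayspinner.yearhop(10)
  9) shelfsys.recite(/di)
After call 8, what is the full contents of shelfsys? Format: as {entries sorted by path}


% 1. shelfsys.survey(p='/di') ~> []
% 2. shelfsys.inscribe(p='/ge', c='ju') ~> created
% 3. shelfsys.crv(p='/di/praplo') ~> ok
% 4. shelfsys.shunt(s='/ge', d='/di/praplo') ~> ToolError: exists
% 5. shelfsys.inscribe(p='/di/nesnar', c='weplo') ~> created
% 6. dayspinner.drift(n='-129') ~> 1748-12-05
% 7. shelfsys.inscribe(p='/cruhi', c='groflab') ~> created
% 8. dayspinner.yearhop(n='10') ~> 1758-12-05
% 9. shelfsys.recite(p='/di') ~> ToolError: is a directory

Answer: {cruhi=groflab, di/, di/nesnar=weplo, di/praplo/, ge=ju}


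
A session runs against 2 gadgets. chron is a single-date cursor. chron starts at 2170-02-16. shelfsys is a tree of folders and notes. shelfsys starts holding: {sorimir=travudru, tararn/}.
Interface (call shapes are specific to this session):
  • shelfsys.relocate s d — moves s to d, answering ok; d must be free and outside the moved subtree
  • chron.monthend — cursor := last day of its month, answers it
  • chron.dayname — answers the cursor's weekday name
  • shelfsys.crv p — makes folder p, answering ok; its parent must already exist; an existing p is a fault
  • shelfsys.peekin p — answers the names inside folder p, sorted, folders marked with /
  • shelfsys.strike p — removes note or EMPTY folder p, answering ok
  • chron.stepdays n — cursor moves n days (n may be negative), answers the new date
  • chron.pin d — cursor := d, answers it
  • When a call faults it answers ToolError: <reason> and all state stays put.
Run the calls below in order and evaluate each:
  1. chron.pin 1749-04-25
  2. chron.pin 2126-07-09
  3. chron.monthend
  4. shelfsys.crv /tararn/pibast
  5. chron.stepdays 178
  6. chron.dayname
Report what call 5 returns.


Do: chron.pin[d→1749-04-25]
See: 1749-04-25
Do: chron.pin[d→2126-07-09]
See: 2126-07-09
Do: chron.monthend[]
See: 2126-07-31
Do: shelfsys.crv[p→/tararn/pibast]
See: ok
Do: chron.stepdays[n→178]
See: 2127-01-25
Do: chron.dayname[]
See: Saturday

Answer: 2127-01-25


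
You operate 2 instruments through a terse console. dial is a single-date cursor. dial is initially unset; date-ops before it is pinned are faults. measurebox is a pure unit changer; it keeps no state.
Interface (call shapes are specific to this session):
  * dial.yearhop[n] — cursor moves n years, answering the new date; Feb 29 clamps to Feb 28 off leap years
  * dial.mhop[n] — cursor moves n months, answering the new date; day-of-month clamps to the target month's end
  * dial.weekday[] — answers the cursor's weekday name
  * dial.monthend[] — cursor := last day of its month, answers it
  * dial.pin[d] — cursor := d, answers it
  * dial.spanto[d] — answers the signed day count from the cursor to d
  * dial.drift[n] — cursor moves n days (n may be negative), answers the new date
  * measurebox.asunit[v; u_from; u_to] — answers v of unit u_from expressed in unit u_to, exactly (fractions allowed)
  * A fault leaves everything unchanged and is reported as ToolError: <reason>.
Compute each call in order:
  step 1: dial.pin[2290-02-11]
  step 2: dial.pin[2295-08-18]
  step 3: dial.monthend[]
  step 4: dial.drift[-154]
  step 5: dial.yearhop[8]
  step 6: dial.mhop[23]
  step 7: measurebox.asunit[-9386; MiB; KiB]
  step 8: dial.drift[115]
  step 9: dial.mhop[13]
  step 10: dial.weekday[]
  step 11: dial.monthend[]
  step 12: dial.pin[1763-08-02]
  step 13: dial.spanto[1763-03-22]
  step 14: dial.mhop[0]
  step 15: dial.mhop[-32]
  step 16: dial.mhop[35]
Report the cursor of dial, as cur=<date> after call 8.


Answer: cur=2305-06-23

Derivation:
;; 1. dial.pin(d→2290-02-11) == 2290-02-11
;; 2. dial.pin(d→2295-08-18) == 2295-08-18
;; 3. dial.monthend() == 2295-08-31
;; 4. dial.drift(n→-154) == 2295-03-30
;; 5. dial.yearhop(n→8) == 2303-03-30
;; 6. dial.mhop(n→23) == 2305-02-28
;; 7. measurebox.asunit(v→-9386, u_from→MiB, u_to→KiB) == -9611264
;; 8. dial.drift(n→115) == 2305-06-23
;; 9. dial.mhop(n→13) == 2306-07-23
;; 10. dial.weekday() == Monday
;; 11. dial.monthend() == 2306-07-31
;; 12. dial.pin(d→1763-08-02) == 1763-08-02
;; 13. dial.spanto(d→1763-03-22) == -133
;; 14. dial.mhop(n→0) == 1763-08-02
;; 15. dial.mhop(n→-32) == 1760-12-02
;; 16. dial.mhop(n→35) == 1763-11-02


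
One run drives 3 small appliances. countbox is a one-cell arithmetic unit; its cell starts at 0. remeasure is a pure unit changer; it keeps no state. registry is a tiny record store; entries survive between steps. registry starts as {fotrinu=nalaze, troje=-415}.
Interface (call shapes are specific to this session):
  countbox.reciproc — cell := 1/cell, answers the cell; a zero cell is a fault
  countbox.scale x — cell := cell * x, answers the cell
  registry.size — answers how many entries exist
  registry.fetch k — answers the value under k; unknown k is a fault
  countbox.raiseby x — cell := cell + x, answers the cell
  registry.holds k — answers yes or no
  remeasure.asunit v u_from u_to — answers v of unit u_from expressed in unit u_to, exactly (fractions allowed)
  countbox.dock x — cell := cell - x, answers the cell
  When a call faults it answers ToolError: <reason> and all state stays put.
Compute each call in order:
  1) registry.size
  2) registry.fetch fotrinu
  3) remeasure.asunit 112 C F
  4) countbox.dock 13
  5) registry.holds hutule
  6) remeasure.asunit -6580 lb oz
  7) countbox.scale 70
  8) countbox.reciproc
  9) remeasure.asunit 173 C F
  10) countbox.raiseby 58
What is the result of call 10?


Answer: 52779/910

Derivation:
% registry.size
  2
% registry.fetch k=fotrinu
  nalaze
% remeasure.asunit v=112 u_from=C u_to=F
  1168/5
% countbox.dock x=13
  -13
% registry.holds k=hutule
  no
% remeasure.asunit v=-6580 u_from=lb u_to=oz
  -105280
% countbox.scale x=70
  -910
% countbox.reciproc
  -1/910
% remeasure.asunit v=173 u_from=C u_to=F
  1717/5
% countbox.raiseby x=58
  52779/910


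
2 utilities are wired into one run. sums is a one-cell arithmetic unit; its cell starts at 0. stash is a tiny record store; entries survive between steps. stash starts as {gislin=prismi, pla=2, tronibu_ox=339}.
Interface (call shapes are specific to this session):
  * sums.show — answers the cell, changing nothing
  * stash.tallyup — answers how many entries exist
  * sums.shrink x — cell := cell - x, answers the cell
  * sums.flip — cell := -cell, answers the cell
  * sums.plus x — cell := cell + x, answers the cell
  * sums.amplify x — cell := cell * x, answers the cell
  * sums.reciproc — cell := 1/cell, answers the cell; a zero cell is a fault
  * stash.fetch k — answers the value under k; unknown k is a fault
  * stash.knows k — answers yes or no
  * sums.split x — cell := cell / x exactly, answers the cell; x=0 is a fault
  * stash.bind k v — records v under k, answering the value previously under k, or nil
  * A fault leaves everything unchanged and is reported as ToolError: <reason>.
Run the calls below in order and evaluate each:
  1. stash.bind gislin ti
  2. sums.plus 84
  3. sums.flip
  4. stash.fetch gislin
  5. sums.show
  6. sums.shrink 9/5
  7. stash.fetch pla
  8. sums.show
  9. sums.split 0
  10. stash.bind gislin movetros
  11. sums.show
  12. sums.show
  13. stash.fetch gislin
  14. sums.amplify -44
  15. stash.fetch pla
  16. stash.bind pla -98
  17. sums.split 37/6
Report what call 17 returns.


Answer: 113256/185

Derivation:
Next I call stash.bind with k=gislin, v=ti, giving prismi.
Next I call sums.plus with x=84, and observe 84.
I use sums.flip(), which returns -84.
Invoking stash.fetch with k=gislin, and get ti.
Then sums.show(), and get -84.
Calling sums.shrink with x=9/5, yielding -429/5.
Then stash.fetch with k=pla, → 2.
Now I run sums.show(), which returns -429/5.
I invoke sums.split with x=0, which returns ToolError: division by zero.
I call stash.bind with k=gislin, v=movetros, which returns ti.
I try sums.show(), — result: -429/5.
I try sums.show: -429/5.
I use stash.fetch with k=gislin, and get movetros.
Using sums.amplify with x=-44, yielding 18876/5.
Calling stash.fetch with k=pla: 2.
Next I call stash.bind with k=pla, v=-98, — result: 2.
Now I run sums.split with x=37/6, — result: 113256/185.


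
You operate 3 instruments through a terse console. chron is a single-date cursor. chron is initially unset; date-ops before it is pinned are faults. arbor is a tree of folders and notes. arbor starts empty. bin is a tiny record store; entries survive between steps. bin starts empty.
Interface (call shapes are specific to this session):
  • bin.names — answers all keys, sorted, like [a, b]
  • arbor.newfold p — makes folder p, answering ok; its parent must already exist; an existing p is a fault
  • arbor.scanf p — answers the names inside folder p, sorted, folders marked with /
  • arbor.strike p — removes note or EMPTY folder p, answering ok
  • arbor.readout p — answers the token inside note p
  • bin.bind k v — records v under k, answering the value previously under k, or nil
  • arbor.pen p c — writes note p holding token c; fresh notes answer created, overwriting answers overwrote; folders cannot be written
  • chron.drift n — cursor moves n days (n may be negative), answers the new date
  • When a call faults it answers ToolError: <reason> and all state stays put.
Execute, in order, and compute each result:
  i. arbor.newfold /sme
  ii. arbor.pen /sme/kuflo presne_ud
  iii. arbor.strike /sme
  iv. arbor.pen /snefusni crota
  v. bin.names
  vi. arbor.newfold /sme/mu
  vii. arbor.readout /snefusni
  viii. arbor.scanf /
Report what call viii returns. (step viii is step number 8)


Next I call arbor.newfold with p=/sme, — result: ok.
Then arbor.pen with p=/sme/kuflo, c=presne_ud, and see created.
Next I call arbor.strike with p=/sme, which returns ToolError: not empty.
Next I call arbor.pen with p=/snefusni, c=crota, yielding created.
Using bin.names, giving [].
Using arbor.newfold with p=/sme/mu: ok.
I run arbor.readout with p=/snefusni, and see crota.
Using arbor.scanf with p=/, and observe [sme/, snefusni].

Answer: [sme/, snefusni]


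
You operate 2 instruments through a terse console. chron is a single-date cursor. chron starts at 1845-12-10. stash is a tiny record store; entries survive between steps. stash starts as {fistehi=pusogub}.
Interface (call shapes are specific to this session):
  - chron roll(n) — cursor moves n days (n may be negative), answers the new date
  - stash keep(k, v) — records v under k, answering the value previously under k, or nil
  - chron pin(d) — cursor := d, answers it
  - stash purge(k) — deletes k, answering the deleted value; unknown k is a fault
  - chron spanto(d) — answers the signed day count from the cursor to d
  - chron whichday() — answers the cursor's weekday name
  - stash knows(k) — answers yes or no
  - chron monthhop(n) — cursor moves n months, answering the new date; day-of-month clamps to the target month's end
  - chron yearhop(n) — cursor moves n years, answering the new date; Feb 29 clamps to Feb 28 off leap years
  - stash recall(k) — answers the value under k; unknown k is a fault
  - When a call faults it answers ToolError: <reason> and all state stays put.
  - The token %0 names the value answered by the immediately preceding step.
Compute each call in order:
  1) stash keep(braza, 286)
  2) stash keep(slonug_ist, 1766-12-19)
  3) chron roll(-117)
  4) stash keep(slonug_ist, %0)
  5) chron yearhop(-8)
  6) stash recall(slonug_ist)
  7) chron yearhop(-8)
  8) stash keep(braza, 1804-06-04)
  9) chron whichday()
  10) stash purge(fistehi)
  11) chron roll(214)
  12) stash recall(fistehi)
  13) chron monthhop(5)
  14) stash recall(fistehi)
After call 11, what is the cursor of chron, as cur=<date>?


[in] stash keep braza 286
= nil
[in] stash keep slonug_ist 1766-12-19
= nil
[in] chron roll -117
= 1845-08-15
[in] stash keep slonug_ist %0
= 1766-12-19
[in] chron yearhop -8
= 1837-08-15
[in] stash recall slonug_ist
= 1845-08-15
[in] chron yearhop -8
= 1829-08-15
[in] stash keep braza 1804-06-04
= 286
[in] chron whichday
= Saturday
[in] stash purge fistehi
= pusogub
[in] chron roll 214
= 1830-03-17
[in] stash recall fistehi
= ToolError: no such key fistehi
[in] chron monthhop 5
= 1830-08-17
[in] stash recall fistehi
= ToolError: no such key fistehi

Answer: cur=1830-03-17


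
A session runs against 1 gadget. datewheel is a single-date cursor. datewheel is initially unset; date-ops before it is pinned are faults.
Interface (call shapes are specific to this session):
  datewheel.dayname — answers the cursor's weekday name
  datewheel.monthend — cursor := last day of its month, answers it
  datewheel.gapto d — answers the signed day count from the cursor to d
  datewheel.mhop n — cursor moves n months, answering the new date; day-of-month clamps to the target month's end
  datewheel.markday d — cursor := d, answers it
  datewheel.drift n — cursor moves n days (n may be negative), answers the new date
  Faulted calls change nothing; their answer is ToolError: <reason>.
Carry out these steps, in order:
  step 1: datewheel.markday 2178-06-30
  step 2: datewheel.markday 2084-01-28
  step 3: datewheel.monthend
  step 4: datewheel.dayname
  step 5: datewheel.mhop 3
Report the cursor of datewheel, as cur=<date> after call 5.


Answer: cur=2084-04-30

Derivation:
>>> markday d: 2178-06-30
= 2178-06-30
>>> markday d: 2084-01-28
= 2084-01-28
>>> monthend
= 2084-01-31
>>> dayname
= Monday
>>> mhop n: 3
= 2084-04-30


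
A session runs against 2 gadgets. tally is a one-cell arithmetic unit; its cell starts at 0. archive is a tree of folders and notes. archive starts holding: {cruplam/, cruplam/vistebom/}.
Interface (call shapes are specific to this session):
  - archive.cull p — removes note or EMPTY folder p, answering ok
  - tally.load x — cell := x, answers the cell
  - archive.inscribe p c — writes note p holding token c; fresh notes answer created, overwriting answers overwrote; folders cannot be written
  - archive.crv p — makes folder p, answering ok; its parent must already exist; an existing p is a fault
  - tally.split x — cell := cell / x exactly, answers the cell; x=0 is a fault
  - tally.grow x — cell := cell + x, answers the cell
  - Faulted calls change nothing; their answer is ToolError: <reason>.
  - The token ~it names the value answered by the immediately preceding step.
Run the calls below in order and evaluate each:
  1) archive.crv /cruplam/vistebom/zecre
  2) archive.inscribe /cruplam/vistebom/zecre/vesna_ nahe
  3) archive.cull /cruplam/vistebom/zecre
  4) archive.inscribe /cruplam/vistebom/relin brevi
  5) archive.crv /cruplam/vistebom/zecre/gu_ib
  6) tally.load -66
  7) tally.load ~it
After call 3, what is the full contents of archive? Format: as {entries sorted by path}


Answer: {cruplam/, cruplam/vistebom/, cruplam/vistebom/zecre/, cruplam/vistebom/zecre/vesna_=nahe}

Derivation:
CALL crv[/cruplam/vistebom/zecre]
RET  ok
CALL inscribe[/cruplam/vistebom/zecre/vesna_; nahe]
RET  created
CALL cull[/cruplam/vistebom/zecre]
RET  ToolError: not empty
CALL inscribe[/cruplam/vistebom/relin; brevi]
RET  created
CALL crv[/cruplam/vistebom/zecre/gu_ib]
RET  ok
CALL load[-66]
RET  -66
CALL load[~it]
RET  -66


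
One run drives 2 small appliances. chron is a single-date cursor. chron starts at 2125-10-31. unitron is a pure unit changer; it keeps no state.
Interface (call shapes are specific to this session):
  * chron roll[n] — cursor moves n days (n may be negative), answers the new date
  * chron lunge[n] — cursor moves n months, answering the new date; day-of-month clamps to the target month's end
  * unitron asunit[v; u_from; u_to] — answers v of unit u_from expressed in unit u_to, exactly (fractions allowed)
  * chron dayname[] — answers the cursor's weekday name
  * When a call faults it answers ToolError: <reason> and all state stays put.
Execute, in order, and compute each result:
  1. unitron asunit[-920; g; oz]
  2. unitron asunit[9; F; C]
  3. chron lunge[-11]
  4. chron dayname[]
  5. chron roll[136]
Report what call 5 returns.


Using unitron asunit passing v→-920, u_from→g, u_to→oz: -1472000000/45359237.
Invoking unitron asunit passing v→9, u_from→F, u_to→C, and observe -115/9.
I invoke chron lunge passing n→-11, giving 2124-11-30.
Next I call chron dayname(), giving Thursday.
I invoke chron roll passing n→136, and observe 2125-04-15.

Answer: 2125-04-15


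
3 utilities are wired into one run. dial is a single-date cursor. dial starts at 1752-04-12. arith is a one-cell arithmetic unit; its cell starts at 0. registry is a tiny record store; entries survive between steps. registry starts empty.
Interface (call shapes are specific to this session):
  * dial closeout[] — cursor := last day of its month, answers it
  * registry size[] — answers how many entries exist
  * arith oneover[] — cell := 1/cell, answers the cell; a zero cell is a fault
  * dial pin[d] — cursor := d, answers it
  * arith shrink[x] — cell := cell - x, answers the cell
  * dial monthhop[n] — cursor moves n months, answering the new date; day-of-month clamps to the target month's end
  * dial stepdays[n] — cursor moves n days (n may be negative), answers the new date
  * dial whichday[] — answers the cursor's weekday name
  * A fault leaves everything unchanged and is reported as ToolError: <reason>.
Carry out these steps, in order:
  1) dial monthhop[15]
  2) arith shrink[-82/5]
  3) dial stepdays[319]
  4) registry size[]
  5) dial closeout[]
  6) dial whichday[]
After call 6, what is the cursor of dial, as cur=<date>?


Answer: cur=1754-05-31

Derivation:
~$ dial monthhop n: 15
:: 1753-07-12
~$ arith shrink x: -82/5
:: 82/5
~$ dial stepdays n: 319
:: 1754-05-27
~$ registry size
:: 0
~$ dial closeout
:: 1754-05-31
~$ dial whichday
:: Friday


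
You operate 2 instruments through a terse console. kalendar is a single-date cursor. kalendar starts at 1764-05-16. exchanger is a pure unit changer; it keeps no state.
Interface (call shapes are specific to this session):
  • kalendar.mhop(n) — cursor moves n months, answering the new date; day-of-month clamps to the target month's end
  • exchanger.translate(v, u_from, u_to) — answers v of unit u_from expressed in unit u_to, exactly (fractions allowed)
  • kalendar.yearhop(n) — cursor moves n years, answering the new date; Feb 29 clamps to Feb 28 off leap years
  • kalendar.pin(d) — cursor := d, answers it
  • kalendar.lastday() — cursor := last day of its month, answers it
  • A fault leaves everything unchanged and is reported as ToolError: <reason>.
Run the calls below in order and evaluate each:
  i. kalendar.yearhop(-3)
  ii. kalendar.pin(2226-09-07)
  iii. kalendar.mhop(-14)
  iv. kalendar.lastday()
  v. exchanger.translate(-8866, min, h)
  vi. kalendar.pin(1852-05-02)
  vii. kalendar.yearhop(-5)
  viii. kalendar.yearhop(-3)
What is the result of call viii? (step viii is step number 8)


Answer: 1844-05-02

Derivation:
% kalendar.yearhop -3
:: 1761-05-16
% kalendar.pin 2226-09-07
:: 2226-09-07
% kalendar.mhop -14
:: 2225-07-07
% kalendar.lastday
:: 2225-07-31
% exchanger.translate -8866 min h
:: -4433/30
% kalendar.pin 1852-05-02
:: 1852-05-02
% kalendar.yearhop -5
:: 1847-05-02
% kalendar.yearhop -3
:: 1844-05-02


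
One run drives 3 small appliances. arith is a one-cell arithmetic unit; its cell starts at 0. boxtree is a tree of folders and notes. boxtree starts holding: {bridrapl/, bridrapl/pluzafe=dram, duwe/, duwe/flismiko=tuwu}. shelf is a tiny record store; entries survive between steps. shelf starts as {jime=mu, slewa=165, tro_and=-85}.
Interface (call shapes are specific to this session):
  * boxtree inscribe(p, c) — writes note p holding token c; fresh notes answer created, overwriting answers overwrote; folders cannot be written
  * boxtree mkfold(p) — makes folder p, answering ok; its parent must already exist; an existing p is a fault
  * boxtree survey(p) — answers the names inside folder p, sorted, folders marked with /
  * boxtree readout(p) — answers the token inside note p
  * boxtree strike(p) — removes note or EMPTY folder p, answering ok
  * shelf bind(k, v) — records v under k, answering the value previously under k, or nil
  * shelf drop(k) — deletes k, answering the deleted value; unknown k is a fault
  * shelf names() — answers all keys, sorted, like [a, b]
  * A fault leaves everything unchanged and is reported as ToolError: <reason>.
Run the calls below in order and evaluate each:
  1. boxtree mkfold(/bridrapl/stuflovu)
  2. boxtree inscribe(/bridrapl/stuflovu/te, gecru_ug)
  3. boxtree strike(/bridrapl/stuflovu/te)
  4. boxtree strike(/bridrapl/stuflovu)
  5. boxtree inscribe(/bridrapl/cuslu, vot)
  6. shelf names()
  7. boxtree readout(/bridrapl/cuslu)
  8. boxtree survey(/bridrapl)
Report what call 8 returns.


# 1. boxtree mkfold(p='/bridrapl/stuflovu') : ok
# 2. boxtree inscribe(p='/bridrapl/stuflovu/te', c='gecru_ug') : created
# 3. boxtree strike(p='/bridrapl/stuflovu/te') : ok
# 4. boxtree strike(p='/bridrapl/stuflovu') : ok
# 5. boxtree inscribe(p='/bridrapl/cuslu', c='vot') : created
# 6. shelf names() : [jime, slewa, tro_and]
# 7. boxtree readout(p='/bridrapl/cuslu') : vot
# 8. boxtree survey(p='/bridrapl') : [cuslu, pluzafe]

Answer: [cuslu, pluzafe]


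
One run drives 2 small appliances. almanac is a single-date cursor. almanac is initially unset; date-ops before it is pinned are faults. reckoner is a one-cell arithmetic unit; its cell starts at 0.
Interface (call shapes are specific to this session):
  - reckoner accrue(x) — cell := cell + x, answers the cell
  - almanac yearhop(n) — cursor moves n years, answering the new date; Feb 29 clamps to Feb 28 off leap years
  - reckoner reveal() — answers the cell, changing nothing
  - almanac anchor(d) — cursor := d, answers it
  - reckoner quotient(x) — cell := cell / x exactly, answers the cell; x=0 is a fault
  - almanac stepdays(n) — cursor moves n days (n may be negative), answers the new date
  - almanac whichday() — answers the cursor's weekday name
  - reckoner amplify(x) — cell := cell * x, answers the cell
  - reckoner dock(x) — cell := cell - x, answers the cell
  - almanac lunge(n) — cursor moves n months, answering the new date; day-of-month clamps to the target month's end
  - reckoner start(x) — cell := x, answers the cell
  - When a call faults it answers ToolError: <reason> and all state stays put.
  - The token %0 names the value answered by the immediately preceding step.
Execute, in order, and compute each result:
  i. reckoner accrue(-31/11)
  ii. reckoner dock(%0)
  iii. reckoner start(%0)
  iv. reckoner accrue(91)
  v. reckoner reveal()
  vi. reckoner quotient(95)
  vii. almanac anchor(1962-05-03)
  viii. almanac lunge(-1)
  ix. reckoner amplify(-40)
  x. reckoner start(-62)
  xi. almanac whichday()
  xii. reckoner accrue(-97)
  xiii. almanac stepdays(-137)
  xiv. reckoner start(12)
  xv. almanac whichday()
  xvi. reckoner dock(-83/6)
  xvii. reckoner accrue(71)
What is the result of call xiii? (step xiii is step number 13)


// 1. reckoner accrue(x=-31/11) ~> -31/11
// 2. reckoner dock(x=%0) ~> 0
// 3. reckoner start(x=%0) ~> 0
// 4. reckoner accrue(x=91) ~> 91
// 5. reckoner reveal() ~> 91
// 6. reckoner quotient(x=95) ~> 91/95
// 7. almanac anchor(d=1962-05-03) ~> 1962-05-03
// 8. almanac lunge(n=-1) ~> 1962-04-03
// 9. reckoner amplify(x=-40) ~> -728/19
// 10. reckoner start(x=-62) ~> -62
// 11. almanac whichday() ~> Tuesday
// 12. reckoner accrue(x=-97) ~> -159
// 13. almanac stepdays(n=-137) ~> 1961-11-17
// 14. reckoner start(x=12) ~> 12
// 15. almanac whichday() ~> Friday
// 16. reckoner dock(x=-83/6) ~> 155/6
// 17. reckoner accrue(x=71) ~> 581/6

Answer: 1961-11-17


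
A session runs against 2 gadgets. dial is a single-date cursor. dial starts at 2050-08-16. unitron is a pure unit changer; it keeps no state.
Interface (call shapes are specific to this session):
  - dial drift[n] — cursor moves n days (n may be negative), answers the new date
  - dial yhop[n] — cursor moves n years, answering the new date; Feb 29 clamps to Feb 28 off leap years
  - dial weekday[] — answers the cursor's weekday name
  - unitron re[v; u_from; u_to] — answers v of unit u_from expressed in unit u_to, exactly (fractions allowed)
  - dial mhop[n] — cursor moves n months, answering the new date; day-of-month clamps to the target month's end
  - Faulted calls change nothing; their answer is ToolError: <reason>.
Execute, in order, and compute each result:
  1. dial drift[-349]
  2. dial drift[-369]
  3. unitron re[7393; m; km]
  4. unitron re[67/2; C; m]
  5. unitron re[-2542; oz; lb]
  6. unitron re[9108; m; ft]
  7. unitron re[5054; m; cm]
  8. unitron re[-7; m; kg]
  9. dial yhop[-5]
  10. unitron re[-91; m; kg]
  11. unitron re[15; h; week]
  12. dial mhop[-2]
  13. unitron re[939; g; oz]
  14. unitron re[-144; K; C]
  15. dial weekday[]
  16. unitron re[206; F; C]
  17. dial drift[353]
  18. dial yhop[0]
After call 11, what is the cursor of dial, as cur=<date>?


Answer: cur=2043-08-28

Derivation:
% dial drift(-349) => 2049-09-01
% dial drift(-369) => 2048-08-28
% unitron re(7393, m, km) => 7393/1000
% unitron re(67/2, C, m) => ToolError: incompatible units
% unitron re(-2542, oz, lb) => -1271/8
% unitron re(9108, m, ft) => 3795000/127
% unitron re(5054, m, cm) => 505400
% unitron re(-7, m, kg) => ToolError: incompatible units
% dial yhop(-5) => 2043-08-28
% unitron re(-91, m, kg) => ToolError: incompatible units
% unitron re(15, h, week) => 5/56
% dial mhop(-2) => 2043-06-28
% unitron re(939, g, oz) => 1502400000/45359237
% unitron re(-144, K, C) => -8343/20
% dial weekday() => Sunday
% unitron re(206, F, C) => 290/3
% dial drift(353) => 2044-06-15
% dial yhop(0) => 2044-06-15


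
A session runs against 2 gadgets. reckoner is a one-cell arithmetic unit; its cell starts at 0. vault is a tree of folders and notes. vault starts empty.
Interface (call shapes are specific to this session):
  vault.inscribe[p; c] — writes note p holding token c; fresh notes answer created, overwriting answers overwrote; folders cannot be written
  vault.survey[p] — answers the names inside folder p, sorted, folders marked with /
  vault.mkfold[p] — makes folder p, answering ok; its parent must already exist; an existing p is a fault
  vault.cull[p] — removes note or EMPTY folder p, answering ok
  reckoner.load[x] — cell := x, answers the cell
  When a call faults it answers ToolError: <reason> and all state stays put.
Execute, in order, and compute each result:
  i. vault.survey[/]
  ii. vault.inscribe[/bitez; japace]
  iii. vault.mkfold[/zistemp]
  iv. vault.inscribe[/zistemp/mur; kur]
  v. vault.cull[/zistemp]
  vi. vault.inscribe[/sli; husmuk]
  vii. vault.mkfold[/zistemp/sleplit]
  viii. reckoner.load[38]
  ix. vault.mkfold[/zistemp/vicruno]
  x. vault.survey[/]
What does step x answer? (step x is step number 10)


Answer: [bitez, sli, zistemp/]

Derivation:
→ survey(p=/)
← []
→ inscribe(p=/bitez, c=japace)
← created
→ mkfold(p=/zistemp)
← ok
→ inscribe(p=/zistemp/mur, c=kur)
← created
→ cull(p=/zistemp)
← ToolError: not empty
→ inscribe(p=/sli, c=husmuk)
← created
→ mkfold(p=/zistemp/sleplit)
← ok
→ load(x=38)
← 38
→ mkfold(p=/zistemp/vicruno)
← ok
→ survey(p=/)
← [bitez, sli, zistemp/]


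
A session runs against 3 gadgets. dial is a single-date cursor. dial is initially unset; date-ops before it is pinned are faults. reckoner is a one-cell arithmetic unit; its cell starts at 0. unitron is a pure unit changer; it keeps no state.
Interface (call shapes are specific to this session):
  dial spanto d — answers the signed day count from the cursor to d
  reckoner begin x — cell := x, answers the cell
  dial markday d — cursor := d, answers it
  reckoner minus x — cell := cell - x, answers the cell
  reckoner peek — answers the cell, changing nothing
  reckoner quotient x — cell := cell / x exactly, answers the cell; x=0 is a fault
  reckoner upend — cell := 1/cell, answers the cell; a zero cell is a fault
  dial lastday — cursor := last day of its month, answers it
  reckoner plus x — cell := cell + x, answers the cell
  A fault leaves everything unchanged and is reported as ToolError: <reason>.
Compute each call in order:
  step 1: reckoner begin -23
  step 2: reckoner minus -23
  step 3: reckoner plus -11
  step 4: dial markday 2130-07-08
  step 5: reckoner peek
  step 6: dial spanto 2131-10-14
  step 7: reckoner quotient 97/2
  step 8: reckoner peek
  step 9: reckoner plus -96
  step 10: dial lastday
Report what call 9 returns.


Answer: -9334/97

Derivation:
$ reckoner begin x: -23
  -23
$ reckoner minus x: -23
  0
$ reckoner plus x: -11
  -11
$ dial markday d: 2130-07-08
  2130-07-08
$ reckoner peek
  -11
$ dial spanto d: 2131-10-14
  463
$ reckoner quotient x: 97/2
  -22/97
$ reckoner peek
  -22/97
$ reckoner plus x: -96
  -9334/97
$ dial lastday
  2130-07-31
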